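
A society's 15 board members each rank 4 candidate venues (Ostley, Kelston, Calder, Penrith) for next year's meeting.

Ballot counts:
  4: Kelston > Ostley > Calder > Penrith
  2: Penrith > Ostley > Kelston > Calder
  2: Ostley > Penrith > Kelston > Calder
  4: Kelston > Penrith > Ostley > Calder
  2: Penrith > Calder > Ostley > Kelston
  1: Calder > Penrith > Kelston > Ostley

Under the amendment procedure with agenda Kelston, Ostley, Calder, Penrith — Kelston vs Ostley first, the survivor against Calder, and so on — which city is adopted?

Kelston

Round 1: Kelston vs Ostley — 9–6, Kelston advances.
Round 2: Kelston vs Calder — 12–3, Kelston advances.
Round 3: Kelston vs Penrith — 8–7, Kelston advances.
The agenda winner is Kelston.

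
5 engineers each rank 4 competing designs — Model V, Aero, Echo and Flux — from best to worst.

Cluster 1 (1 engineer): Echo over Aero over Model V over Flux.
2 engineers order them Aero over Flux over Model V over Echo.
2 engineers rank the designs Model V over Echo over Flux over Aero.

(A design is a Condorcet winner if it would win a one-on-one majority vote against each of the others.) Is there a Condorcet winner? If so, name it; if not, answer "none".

none

Pairwise majorities:
Model V vs Aero: Model V preferred on 2 ballots; Aero wins 3–2.
Model V–Echo: Model V 4–1.
Model V vs Flux: Model V, 3–2.
Aero vs Echo: Echo, 3–2.
Aero vs Flux: 1+2 = 3 for Aero, 2 for Flux — Aero by 3–2.
Echo vs Flux: 3 to 2, Echo.
Each design drops at least one matchup (Model V loses to Aero; Aero loses to Echo; Echo loses to Model V; Flux loses to Model V); the cycle Model V beats Echo beats Aero beats Model V rules out a Condorcet winner.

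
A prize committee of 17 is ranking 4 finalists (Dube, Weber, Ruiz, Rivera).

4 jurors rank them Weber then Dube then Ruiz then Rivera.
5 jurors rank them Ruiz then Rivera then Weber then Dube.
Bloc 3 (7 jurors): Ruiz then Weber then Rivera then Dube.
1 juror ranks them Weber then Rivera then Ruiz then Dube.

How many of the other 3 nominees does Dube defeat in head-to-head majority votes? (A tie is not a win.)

0

Dube against each rival (17 jurors):
Dube vs Weber: Weber, 17–0.
Dube vs Ruiz: Ruiz, 13–4.
Dube vs Rivera: Rivera wins 13–4.
Dube beats no one; loses to Weber, Ruiz, Rivera — 0 pairwise wins.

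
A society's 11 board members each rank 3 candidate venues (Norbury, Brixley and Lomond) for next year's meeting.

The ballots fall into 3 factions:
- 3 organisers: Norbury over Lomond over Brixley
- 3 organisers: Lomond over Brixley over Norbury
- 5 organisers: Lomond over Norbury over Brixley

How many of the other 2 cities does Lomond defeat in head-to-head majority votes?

2

Lomond against each rival (11 organisers):
Lomond–Norbury: Lomond 8–3.
Lomond vs Brixley: Lomond, 11–0.
Lomond beats Norbury, Brixley — 2 pairwise wins.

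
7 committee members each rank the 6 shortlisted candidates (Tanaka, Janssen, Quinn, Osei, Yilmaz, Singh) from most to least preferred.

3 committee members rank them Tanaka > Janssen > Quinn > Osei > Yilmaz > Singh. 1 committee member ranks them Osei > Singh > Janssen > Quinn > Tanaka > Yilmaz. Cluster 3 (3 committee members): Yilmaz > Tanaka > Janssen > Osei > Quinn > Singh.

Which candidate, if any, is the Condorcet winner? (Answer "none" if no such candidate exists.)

Tanaka

Head-to-head results (7 committee members):
Tanaka vs Janssen: Tanaka is ranked higher on 3+3 = 6 ballots, Janssen on 1. Tanaka wins 6–1.
Tanaka vs Quinn: Tanaka, 6–1.
Tanaka vs Osei: Tanaka, 6–1.
Tanaka vs Yilmaz: Tanaka wins 4–3.
Tanaka vs Singh: Tanaka preferred on 3+3 = 6 ballots; Tanaka wins 6–1.
Janssen vs Quinn: Janssen, 7–0.
Janssen–Osei: Janssen 6–1.
Janssen vs Yilmaz: Janssen is ranked higher on 3+1 = 4 ballots, Yilmaz on 3. Janssen wins 4–3.
Janssen vs Singh: Janssen wins 6–1.
Quinn vs Osei: 3 to 4, Osei.
Quinn–Yilmaz: Quinn 4–3.
Quinn vs Singh: Quinn preferred on 3+3 = 6 ballots; Quinn wins 6–1.
Osei vs Yilmaz: Osei wins 4–3.
Osei vs Singh: Osei, 7–0.
Yilmaz–Singh: Yilmaz 6–1.
Tanaka wins every pairwise contest, so Tanaka is the Condorcet winner.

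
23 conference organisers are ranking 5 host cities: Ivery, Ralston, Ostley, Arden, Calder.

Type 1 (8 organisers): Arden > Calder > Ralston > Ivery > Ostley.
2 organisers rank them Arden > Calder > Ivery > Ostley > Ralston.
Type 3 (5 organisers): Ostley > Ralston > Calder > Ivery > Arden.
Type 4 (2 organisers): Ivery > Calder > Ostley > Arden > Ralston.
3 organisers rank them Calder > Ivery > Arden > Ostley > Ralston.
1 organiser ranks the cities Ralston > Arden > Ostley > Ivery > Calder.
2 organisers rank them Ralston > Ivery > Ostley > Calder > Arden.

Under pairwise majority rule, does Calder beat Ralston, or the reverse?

Calder

Ballots ranking Calder above Ralston: 8 + 2 + 2 + 3 = 15.
Ballots ranking Ralston above Calder: 23 − 15 = 8.
Calder wins the head-to-head 15–8.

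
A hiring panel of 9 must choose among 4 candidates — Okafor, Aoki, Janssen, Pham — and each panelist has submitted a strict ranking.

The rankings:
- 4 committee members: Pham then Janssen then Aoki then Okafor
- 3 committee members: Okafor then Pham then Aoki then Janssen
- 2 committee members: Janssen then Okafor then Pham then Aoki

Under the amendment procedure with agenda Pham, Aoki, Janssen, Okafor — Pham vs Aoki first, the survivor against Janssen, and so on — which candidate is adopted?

Okafor

Round 1: Pham vs Aoki — 9–0, Pham advances.
Round 2: Pham vs Janssen — 7–2, Pham advances.
Round 3: Pham vs Okafor — 4–5, Okafor advances.
The agenda winner is Okafor.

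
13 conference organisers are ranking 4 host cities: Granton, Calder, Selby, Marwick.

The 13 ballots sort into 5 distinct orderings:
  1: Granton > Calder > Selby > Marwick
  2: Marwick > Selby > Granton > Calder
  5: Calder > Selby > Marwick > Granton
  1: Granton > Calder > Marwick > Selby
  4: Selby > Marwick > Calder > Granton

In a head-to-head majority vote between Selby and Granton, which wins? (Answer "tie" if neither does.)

Ballots ranking Selby above Granton: 2 + 5 + 4 = 11.
Ballots ranking Granton above Selby: 13 − 11 = 2.
Selby wins the head-to-head 11–2.

Selby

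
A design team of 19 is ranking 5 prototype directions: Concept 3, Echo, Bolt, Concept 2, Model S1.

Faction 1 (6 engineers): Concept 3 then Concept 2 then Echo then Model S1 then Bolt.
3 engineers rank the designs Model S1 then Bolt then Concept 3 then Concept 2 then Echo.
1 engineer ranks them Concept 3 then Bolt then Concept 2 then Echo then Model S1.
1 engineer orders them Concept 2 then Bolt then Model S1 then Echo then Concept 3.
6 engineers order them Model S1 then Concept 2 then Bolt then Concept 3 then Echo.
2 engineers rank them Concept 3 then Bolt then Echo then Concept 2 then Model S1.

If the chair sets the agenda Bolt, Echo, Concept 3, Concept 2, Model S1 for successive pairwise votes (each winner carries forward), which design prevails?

Concept 2

Round 1: Bolt vs Echo — 13–6, Bolt advances.
Round 2: Bolt vs Concept 3 — 10–9, Bolt advances.
Round 3: Bolt vs Concept 2 — 6–13, Concept 2 advances.
Round 4: Concept 2 vs Model S1 — 10–9, Concept 2 advances.
The agenda winner is Concept 2.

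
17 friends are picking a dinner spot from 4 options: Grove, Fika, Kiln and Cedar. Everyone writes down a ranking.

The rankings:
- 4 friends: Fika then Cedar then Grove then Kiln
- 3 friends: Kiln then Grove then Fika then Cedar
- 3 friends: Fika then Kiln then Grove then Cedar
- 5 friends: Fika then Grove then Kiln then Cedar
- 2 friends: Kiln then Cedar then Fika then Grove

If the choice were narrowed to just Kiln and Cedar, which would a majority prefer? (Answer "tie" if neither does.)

Kiln

Ballots ranking Kiln above Cedar: 3 + 3 + 5 + 2 = 13.
Ballots ranking Cedar above Kiln: 17 − 13 = 4.
Kiln wins the head-to-head 13–4.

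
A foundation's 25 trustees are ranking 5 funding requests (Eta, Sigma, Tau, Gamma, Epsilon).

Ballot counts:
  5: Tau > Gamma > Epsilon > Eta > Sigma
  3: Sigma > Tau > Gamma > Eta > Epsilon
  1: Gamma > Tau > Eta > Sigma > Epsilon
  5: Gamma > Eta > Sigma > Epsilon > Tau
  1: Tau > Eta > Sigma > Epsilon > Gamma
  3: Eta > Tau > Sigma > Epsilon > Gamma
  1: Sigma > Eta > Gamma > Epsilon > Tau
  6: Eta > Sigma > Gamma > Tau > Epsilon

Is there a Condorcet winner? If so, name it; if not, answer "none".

Check each pair by majority over 25 ballots:
Eta vs Sigma: 21 to 4, Eta.
Eta vs Tau: 5+3+1+6 = 15 for Eta, 10 for Tau — Eta by 15–10.
Eta vs Gamma: 11 to 14, Gamma.
Eta vs Epsilon: Eta preferred on 20 ballots; Eta wins 20–5.
Sigma vs Tau: 3+5+1+6 = 15 for Sigma, 10 for Tau — Sigma by 15–10.
Sigma vs Gamma: 14 to 11, Sigma.
Sigma vs Epsilon: 20 to 5, Sigma.
Tau vs Gamma: 5+3+1+3 = 12 for Tau, 13 for Gamma — Gamma by 13–12.
Tau vs Epsilon: Tau is ranked higher on 5+3+1+1+3+6 = 19 ballots, Epsilon on 6. Tau wins 19–6.
Gamma vs Epsilon: Gamma preferred on 5+3+1+5+1+6 = 21 ballots; Gamma wins 21–4.
No project is unbeaten: Eta loses to Gamma; Sigma loses to Eta; Tau loses to Eta; Gamma loses to Sigma; Epsilon loses to Eta. In particular Eta → Sigma → Gamma → Eta is a majority cycle — no Condorcet winner exists.

none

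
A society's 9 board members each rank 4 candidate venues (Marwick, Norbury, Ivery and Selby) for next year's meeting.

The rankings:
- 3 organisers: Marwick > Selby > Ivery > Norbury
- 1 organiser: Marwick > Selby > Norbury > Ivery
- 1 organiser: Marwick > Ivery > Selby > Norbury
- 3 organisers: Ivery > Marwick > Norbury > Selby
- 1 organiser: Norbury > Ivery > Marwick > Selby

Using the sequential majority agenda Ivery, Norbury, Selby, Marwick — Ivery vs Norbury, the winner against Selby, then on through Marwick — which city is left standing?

Marwick

Round 1: Ivery vs Norbury — 7–2, Ivery advances.
Round 2: Ivery vs Selby — 5–4, Ivery advances.
Round 3: Ivery vs Marwick — 4–5, Marwick advances.
Marwick survives the agenda.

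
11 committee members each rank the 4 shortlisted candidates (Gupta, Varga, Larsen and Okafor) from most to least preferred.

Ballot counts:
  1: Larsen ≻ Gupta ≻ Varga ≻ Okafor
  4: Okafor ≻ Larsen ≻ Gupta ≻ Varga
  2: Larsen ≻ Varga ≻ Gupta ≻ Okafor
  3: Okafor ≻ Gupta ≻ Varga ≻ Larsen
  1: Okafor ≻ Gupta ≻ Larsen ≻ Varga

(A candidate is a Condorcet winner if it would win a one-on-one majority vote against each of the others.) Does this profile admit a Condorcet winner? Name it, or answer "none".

Check each pair by majority over 11 ballots:
Gupta vs Varga: 1+4+3+1 = 9 for Gupta, 2 for Varga — Gupta by 9–2.
Gupta vs Larsen: 3+1 = 4 for Gupta, 7 for Larsen — Larsen by 7–4.
Gupta vs Okafor: Gupta is ranked higher on 1+2 = 3 ballots, Okafor on 8. Okafor wins 8–3.
Varga vs Larsen: 3 to 8, Larsen.
Varga vs Okafor: 3 to 8, Okafor.
Larsen vs Okafor: 1+2 = 3 for Larsen, 8 for Okafor — Okafor by 8–3.
Okafor defeats every rival head-to-head and is the Condorcet winner.

Okafor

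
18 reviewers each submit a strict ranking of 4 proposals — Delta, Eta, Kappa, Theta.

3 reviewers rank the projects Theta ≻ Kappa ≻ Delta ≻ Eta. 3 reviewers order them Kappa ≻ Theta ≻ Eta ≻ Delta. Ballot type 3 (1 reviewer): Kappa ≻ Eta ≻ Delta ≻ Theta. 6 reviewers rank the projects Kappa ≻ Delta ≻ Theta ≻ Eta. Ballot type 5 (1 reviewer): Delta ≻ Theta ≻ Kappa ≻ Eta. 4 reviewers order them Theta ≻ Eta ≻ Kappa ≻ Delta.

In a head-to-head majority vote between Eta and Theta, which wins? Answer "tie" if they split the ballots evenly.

Theta

Ballots ranking Eta above Theta: 1.
Ballots ranking Theta above Eta: 18 − 1 = 17.
Theta wins the head-to-head 17–1.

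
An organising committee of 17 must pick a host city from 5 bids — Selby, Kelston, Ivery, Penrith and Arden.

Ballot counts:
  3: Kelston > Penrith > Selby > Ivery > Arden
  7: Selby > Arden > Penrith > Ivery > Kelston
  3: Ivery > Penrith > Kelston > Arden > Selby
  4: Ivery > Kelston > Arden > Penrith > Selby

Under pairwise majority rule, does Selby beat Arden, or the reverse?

Ballots ranking Selby above Arden: 3 + 7 = 10.
Ballots ranking Arden above Selby: 17 − 10 = 7.
Selby wins the head-to-head 10–7.

Selby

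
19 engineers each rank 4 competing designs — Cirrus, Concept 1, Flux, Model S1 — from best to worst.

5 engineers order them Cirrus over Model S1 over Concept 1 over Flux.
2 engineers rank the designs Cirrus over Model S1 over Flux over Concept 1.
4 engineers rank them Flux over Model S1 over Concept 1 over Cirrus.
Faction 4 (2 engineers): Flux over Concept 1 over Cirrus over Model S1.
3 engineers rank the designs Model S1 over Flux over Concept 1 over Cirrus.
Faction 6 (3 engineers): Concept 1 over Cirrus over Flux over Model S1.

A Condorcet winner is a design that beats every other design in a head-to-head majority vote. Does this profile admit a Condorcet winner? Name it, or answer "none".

none

Head-to-head results (19 engineers):
Cirrus vs Concept 1: 7 to 12, Concept 1.
Cirrus vs Flux: 5+2+3 = 10 for Cirrus, 9 for Flux — Cirrus by 10–9.
Cirrus vs Model S1: Cirrus preferred on 5+2+2+3 = 12 ballots; Cirrus wins 12–7.
Concept 1 vs Flux: Concept 1 preferred on 5+3 = 8 ballots; Flux wins 11–8.
Concept 1 vs Model S1: Concept 1 preferred on 2+3 = 5 ballots; Model S1 wins 14–5.
Flux vs Model S1: Flux is ranked higher on 4+2+3 = 9 ballots, Model S1 on 10. Model S1 wins 10–9.
Every design loses at least once (Cirrus loses to Concept 1; Concept 1 loses to Flux; Flux loses to Cirrus; Model S1 loses to Cirrus). The majority relation contains the cycle Cirrus beats Flux beats Concept 1 beats Cirrus, so there is no Condorcet winner.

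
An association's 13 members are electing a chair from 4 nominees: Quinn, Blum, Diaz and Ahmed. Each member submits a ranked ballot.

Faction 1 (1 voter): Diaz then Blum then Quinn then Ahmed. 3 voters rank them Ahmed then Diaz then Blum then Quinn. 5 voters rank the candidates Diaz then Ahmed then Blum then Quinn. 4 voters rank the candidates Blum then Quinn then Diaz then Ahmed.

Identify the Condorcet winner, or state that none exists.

Head-to-head results (13 voters):
Quinn vs Blum: Quinn preferred on 0 ballots; Blum wins 13–0.
Quinn vs Diaz: Quinn is ranked higher on 4 ballots, Diaz on 9. Diaz wins 9–4.
Quinn vs Ahmed: 1+4 = 5 for Quinn, 8 for Ahmed — Ahmed by 8–5.
Blum vs Diaz: Blum is ranked higher on 4 ballots, Diaz on 9. Diaz wins 9–4.
Blum vs Ahmed: 1+4 = 5 for Blum, 8 for Ahmed — Ahmed by 8–5.
Diaz vs Ahmed: Diaz preferred on 1+5+4 = 10 ballots; Diaz wins 10–3.
Diaz defeats every rival head-to-head and is the Condorcet winner.

Diaz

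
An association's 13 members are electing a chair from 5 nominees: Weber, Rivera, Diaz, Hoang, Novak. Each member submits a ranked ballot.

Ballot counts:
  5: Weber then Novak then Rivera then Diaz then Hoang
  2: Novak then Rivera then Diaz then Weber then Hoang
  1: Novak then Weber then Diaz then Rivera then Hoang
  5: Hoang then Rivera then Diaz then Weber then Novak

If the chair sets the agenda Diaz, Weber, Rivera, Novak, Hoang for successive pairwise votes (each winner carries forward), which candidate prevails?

Round 1: Diaz vs Weber — 7–6, Diaz advances.
Round 2: Diaz vs Rivera — 1–12, Rivera advances.
Round 3: Rivera vs Novak — 5–8, Novak advances.
Round 4: Novak vs Hoang — 8–5, Novak advances.
Novak survives the agenda.

Novak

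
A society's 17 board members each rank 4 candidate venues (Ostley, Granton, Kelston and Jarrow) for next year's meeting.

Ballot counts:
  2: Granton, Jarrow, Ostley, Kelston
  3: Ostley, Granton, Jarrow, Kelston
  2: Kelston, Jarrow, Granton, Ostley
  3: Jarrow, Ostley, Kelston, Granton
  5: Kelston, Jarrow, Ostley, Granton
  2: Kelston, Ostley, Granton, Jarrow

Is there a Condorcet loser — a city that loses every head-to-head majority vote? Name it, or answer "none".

Granton

Pairwise majorities:
Ostley vs Granton: Ostley is ranked higher on 3+3+5+2 = 13 ballots, Granton on 4. Ostley wins 13–4.
Ostley vs Kelston: 8 to 9, Kelston.
Ostley vs Jarrow: Jarrow, 12–5.
Granton vs Kelston: Kelston, 12–5.
Granton vs Jarrow: Granton preferred on 2+3+2 = 7 ballots; Jarrow wins 10–7.
Kelston vs Jarrow: Kelston wins 9–8.
Granton is beaten in every head-to-head and is the Condorcet loser.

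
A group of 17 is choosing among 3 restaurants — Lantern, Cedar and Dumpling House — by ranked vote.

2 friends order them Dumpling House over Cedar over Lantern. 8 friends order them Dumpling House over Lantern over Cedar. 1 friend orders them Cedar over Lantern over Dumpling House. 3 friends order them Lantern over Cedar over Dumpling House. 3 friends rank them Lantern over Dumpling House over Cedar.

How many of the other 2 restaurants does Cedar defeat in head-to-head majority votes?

Cedar against each rival (17 friends):
Cedar vs Lantern: 3 to 14, Lantern.
Cedar vs Dumpling House: Cedar is ranked higher on 1+3 = 4 ballots, Dumpling House on 13. Dumpling House wins 13–4.
Cedar beats no one; loses to Lantern, Dumpling House — 0 pairwise wins.

0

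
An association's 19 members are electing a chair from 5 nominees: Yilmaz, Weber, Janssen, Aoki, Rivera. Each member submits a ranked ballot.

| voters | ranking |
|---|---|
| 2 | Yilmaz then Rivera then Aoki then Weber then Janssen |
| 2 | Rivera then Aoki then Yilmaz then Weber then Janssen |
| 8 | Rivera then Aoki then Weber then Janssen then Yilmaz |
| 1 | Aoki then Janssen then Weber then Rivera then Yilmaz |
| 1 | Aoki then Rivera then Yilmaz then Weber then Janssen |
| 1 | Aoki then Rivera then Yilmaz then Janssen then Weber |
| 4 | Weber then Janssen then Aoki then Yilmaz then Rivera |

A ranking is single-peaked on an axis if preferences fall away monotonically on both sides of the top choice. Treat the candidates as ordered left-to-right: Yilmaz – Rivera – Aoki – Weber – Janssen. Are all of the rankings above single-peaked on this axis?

no

Axis positions: Yilmaz=1, Rivera=2, Aoki=3, Weber=4, Janssen=5.
Type 1 (peak Yilmaz at position 1): ranking walks positions 1-2-3-4-5, expanding outward from the peak — single-peaked.
Type 2 (peak Rivera at position 2): ranking walks positions 2-3-1-4-5, expanding outward from the peak — single-peaked.
Type 3 (peak Rivera at position 2): ranking walks positions 2-3-4-5-1, expanding outward from the peak — single-peaked.
Type 4: ranking walks positions 3-5-4-2-1; Janssen is ranked above Weber even though Weber lies between Janssen and the peak Aoki on the axis — preferences dip and rise again. Not single-peaked.
Type 5 (peak Aoki at position 3): ranking walks positions 3-2-1-4-5, expanding outward from the peak — single-peaked.
Type 6: ranking walks positions 3-2-1-5-4; Janssen is ranked above Weber even though Weber lies between Janssen and the peak Aoki on the axis — preferences dip and rise again. Not single-peaked.
Type 7: ranking walks positions 4-5-3-1-2; Yilmaz is ranked above Rivera even though Rivera lies between Yilmaz and the peak Weber on the axis — preferences dip and rise again. Not single-peaked.
Type 4 violates single-peakedness, so the profile is not single-peaked on this axis.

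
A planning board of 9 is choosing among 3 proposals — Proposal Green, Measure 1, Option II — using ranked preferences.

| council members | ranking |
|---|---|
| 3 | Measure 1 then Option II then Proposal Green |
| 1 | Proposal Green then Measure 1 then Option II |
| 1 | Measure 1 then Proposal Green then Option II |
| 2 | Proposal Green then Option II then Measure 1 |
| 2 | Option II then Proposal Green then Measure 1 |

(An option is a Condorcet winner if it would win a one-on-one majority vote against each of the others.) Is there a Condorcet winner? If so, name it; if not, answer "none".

Check each pair by majority over 9 ballots:
Proposal Green vs Measure 1: Proposal Green is ranked higher on 1+2+2 = 5 ballots, Measure 1 on 4. Proposal Green wins 5–4.
Proposal Green vs Option II: Proposal Green preferred on 1+1+2 = 4 ballots; Option II wins 5–4.
Measure 1 vs Option II: 5 to 4, Measure 1.
No option is unbeaten: Proposal Green loses to Option II; Measure 1 loses to Proposal Green; Option II loses to Measure 1. In particular Proposal Green → Measure 1 → Option II → Proposal Green is a majority cycle — no Condorcet winner exists.

none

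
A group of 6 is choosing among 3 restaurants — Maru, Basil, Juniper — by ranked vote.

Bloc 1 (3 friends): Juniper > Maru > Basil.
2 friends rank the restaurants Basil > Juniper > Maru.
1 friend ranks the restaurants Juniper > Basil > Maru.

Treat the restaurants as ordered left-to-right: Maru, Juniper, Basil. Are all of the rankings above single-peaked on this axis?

yes

Axis positions: Maru=1, Juniper=2, Basil=3.
Bloc 1 (peak Juniper at position 2): ranking walks positions 2-1-3, expanding outward from the peak — single-peaked.
Bloc 2 (peak Basil at position 3): ranking walks positions 3-2-1, expanding outward from the peak — single-peaked.
Bloc 3 (peak Juniper at position 2): ranking walks positions 2-3-1, expanding outward from the peak — single-peaked.
Every ranking is single-peaked on this axis.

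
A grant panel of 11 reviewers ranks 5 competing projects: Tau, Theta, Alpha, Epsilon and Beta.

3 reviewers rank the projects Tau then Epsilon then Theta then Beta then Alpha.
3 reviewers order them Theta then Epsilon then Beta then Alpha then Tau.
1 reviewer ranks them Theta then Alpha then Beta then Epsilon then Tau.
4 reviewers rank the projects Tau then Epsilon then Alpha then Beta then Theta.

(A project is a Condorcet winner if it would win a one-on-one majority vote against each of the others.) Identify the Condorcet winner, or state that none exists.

Check each pair by majority over 11 ballots:
Tau vs Theta: Tau is ranked higher on 3+4 = 7 ballots, Theta on 4. Tau wins 7–4.
Tau vs Alpha: 3+4 = 7 for Tau, 4 for Alpha — Tau by 7–4.
Tau vs Epsilon: 3+4 = 7 for Tau, 4 for Epsilon — Tau by 7–4.
Tau vs Beta: 3+4 = 7 for Tau, 4 for Beta — Tau by 7–4.
Theta vs Alpha: 7 to 4, Theta.
Theta vs Epsilon: 3+1 = 4 for Theta, 7 for Epsilon — Epsilon by 7–4.
Theta vs Beta: Theta preferred on 3+3+1 = 7 ballots; Theta wins 7–4.
Alpha vs Epsilon: 1 to 10, Epsilon.
Alpha vs Beta: 1+4 = 5 for Alpha, 6 for Beta — Beta by 6–5.
Epsilon vs Beta: 10 to 1, Epsilon.
Tau defeats every rival head-to-head and is the Condorcet winner.

Tau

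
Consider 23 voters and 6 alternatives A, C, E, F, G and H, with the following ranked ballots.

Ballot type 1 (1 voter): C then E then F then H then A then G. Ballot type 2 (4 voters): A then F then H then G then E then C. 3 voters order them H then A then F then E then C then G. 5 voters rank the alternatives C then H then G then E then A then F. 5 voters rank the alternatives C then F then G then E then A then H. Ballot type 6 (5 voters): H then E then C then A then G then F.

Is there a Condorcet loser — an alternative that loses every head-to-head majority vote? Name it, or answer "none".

Pairwise majorities:
A vs C: 7 to 16, C.
A vs E: E, 16–7.
A vs F: A, 17–6.
A vs G: A, 13–10.
A–H: H 14–9.
C vs E: 11 to 12, E.
C vs F: C wins 16–7.
C–G: C 19–4.
C vs H: H, 12–11.
E vs F: E is ranked higher on 1+5+5 = 11 ballots, F on 12. F wins 12–11.
E vs G: G wins 14–9.
E vs H: H, 17–6.
F vs G: 1+4+3+5 = 13 for F, 10 for G — F by 13–10.
F vs H: F preferred on 1+4+5 = 10 ballots; H wins 13–10.
G vs H: H wins 18–5.
Every alternative wins at least one matchup (A beats F; C beats A; E beats A; F beats E; G beats E; H beats A), so there is no Condorcet loser.

none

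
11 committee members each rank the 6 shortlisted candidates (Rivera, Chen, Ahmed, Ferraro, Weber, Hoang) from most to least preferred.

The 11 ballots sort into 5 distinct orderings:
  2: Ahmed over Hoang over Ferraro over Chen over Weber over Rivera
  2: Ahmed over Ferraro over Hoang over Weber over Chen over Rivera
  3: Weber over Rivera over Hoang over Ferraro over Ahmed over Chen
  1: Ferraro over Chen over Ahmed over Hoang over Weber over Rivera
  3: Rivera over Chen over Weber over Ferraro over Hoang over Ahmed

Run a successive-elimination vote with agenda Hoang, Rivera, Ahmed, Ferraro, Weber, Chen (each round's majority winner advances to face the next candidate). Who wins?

Round 1: Hoang vs Rivera — 5–6, Rivera advances.
Round 2: Rivera vs Ahmed — 6–5, Rivera advances.
Round 3: Rivera vs Ferraro — 6–5, Rivera advances.
Round 4: Rivera vs Weber — 3–8, Weber advances.
Round 5: Weber vs Chen — 5–6, Chen advances.
Chen survives the agenda.

Chen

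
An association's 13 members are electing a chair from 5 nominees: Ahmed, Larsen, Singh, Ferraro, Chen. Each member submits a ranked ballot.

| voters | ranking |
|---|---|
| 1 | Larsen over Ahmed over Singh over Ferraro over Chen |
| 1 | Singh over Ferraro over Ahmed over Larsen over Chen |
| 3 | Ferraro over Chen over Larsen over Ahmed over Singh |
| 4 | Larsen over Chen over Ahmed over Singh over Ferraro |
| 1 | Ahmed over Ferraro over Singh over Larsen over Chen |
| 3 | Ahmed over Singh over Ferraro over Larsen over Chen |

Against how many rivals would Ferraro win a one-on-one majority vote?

Ferraro against each rival (13 voters):
Ferraro vs Ahmed: Ahmed, 9–4.
Ferraro vs Larsen: Ferraro, 8–5.
Ferraro vs Singh: Singh wins 9–4.
Ferraro vs Chen: Ferraro wins 9–4.
Ferraro beats Larsen, Chen; loses to Ahmed, Singh — 2 pairwise wins.

2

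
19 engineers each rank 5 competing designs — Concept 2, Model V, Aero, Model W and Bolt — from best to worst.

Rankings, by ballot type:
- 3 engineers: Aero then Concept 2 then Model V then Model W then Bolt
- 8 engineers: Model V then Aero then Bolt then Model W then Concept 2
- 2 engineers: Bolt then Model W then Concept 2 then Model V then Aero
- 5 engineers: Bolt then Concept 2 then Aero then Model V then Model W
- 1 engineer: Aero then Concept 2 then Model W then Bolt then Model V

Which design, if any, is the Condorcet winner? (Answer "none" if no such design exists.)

Head-to-head results (19 engineers):
Concept 2–Model V: Concept 2 11–8.
Concept 2 vs Aero: 7 to 12, Aero.
Concept 2–Model W: Model W 10–9.
Concept 2 vs Bolt: Bolt, 15–4.
Model V vs Aero: Model V, 10–9.
Model V vs Model W: Model V wins 16–3.
Model V vs Bolt: Model V preferred on 3+8 = 11 ballots; Model V wins 11–8.
Aero vs Model W: Aero preferred on 3+8+5+1 = 17 ballots; Aero wins 17–2.
Aero vs Bolt: Aero is ranked higher on 3+8+1 = 12 ballots, Bolt on 7. Aero wins 12–7.
Model W vs Bolt: Bolt, 15–4.
Each design drops at least one matchup (Concept 2 loses to Aero; Model V loses to Concept 2; Aero loses to Model V; Model W loses to Model V; Bolt loses to Model V); the cycle Concept 2 > Model V > Aero > Concept 2 rules out a Condorcet winner.

none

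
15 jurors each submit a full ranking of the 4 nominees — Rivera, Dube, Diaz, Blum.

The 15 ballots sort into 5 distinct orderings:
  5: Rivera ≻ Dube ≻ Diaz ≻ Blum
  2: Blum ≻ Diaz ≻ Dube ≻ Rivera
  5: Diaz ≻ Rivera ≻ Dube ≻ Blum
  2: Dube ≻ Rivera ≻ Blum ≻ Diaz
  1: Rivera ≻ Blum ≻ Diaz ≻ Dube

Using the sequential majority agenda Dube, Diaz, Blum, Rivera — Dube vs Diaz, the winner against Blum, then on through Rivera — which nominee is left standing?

Rivera

Round 1: Dube vs Diaz — 7–8, Diaz advances.
Round 2: Diaz vs Blum — 10–5, Diaz advances.
Round 3: Diaz vs Rivera — 7–8, Rivera advances.
The agenda winner is Rivera.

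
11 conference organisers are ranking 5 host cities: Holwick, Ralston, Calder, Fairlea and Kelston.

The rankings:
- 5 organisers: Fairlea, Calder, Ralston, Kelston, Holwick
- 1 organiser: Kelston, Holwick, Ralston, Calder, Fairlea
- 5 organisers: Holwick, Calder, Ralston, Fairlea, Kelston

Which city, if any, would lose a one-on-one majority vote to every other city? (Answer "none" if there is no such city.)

none

Head-to-head results (11 organisers):
Holwick vs Ralston: Holwick, 6–5.
Holwick vs Calder: Holwick preferred on 1+5 = 6 ballots; Holwick wins 6–5.
Holwick–Fairlea: Holwick 6–5.
Holwick vs Kelston: Kelston wins 6–5.
Ralston vs Calder: Ralston preferred on 1 ballot; Calder wins 10–1.
Ralston vs Fairlea: Ralston wins 6–5.
Ralston vs Kelston: 5+5 = 10 for Ralston, 1 for Kelston — Ralston by 10–1.
Calder vs Fairlea: Calder, 6–5.
Calder vs Kelston: Calder is ranked higher on 5+5 = 10 ballots, Kelston on 1. Calder wins 10–1.
Fairlea vs Kelston: Fairlea preferred on 5+5 = 10 ballots; Fairlea wins 10–1.
No city is winless: Holwick beats Ralston; Ralston beats Fairlea; Calder beats Ralston; Fairlea beats Kelston; Kelston beats Holwick. There is no Condorcet loser.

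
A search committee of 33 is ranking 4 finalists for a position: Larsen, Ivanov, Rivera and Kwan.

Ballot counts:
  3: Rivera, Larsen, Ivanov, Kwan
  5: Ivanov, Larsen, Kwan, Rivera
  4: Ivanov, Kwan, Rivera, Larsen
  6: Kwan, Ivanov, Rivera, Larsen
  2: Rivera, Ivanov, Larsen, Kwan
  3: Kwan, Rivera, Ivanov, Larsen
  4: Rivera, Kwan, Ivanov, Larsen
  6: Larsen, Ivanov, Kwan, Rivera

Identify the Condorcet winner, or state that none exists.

Check each pair by majority over 33 ballots:
Larsen vs Ivanov: Ivanov, 24–9.
Larsen–Rivera: Rivera 22–11.
Larsen vs Kwan: Kwan, 17–16.
Ivanov vs Rivera: Ivanov wins 21–12.
Ivanov vs Kwan: Ivanov wins 20–13.
Rivera vs Kwan: Kwan, 24–9.
Ivanov defeats every rival head-to-head and is the Condorcet winner.

Ivanov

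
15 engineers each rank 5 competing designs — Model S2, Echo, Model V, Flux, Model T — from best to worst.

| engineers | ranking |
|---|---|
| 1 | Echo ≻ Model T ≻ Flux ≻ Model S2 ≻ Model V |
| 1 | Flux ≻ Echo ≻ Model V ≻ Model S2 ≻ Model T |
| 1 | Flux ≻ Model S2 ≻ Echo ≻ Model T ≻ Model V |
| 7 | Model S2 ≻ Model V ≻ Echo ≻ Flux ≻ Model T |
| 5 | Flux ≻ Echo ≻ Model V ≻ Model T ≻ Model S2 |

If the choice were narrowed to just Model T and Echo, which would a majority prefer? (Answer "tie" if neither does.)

No ballot ranks Model T above Echo: 0.
Ballots ranking Echo above Model T: 15 − 0 = 15.
Echo wins the head-to-head 15–0.

Echo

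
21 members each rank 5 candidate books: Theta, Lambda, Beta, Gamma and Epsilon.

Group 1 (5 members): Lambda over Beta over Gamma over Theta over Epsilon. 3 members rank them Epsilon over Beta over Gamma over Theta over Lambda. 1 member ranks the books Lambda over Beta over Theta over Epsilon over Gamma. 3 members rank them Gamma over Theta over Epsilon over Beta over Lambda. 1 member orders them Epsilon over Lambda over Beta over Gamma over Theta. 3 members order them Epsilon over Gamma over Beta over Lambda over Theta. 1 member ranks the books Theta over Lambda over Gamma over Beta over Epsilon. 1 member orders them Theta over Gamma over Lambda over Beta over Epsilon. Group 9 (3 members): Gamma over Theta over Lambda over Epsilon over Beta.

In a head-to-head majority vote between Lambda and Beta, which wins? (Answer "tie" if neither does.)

Lambda

Ballots ranking Lambda above Beta: 5 + 1 + 1 + 1 + 1 + 3 = 12.
Ballots ranking Beta above Lambda: 21 − 12 = 9.
Lambda wins the head-to-head 12–9.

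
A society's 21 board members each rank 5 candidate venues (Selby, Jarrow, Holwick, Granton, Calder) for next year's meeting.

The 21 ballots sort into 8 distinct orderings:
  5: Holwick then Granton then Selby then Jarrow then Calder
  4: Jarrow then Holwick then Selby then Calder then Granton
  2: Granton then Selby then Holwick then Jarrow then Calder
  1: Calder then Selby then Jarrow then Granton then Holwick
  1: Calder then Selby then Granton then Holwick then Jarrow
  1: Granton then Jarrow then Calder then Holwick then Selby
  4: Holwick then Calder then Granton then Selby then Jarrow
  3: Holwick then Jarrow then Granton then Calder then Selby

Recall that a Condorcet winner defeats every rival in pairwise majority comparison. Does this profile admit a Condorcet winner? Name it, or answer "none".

Holwick

Pairwise majorities:
Selby vs Jarrow: 13 to 8, Selby.
Selby vs Holwick: Selby is ranked higher on 2+1+1 = 4 ballots, Holwick on 17. Holwick wins 17–4.
Selby vs Granton: 6 to 15, Granton.
Selby vs Calder: 11 to 10, Selby.
Jarrow vs Holwick: Jarrow is ranked higher on 4+1+1 = 6 ballots, Holwick on 15. Holwick wins 15–6.
Jarrow vs Granton: 8 to 13, Granton.
Jarrow vs Calder: Jarrow preferred on 5+4+2+1+3 = 15 ballots; Jarrow wins 15–6.
Holwick vs Granton: Holwick preferred on 5+4+4+3 = 16 ballots; Holwick wins 16–5.
Holwick vs Calder: 18 to 3, Holwick.
Granton vs Calder: Granton is ranked higher on 5+2+1+3 = 11 ballots, Calder on 10. Granton wins 11–10.
Holwick defeats every rival head-to-head and is the Condorcet winner.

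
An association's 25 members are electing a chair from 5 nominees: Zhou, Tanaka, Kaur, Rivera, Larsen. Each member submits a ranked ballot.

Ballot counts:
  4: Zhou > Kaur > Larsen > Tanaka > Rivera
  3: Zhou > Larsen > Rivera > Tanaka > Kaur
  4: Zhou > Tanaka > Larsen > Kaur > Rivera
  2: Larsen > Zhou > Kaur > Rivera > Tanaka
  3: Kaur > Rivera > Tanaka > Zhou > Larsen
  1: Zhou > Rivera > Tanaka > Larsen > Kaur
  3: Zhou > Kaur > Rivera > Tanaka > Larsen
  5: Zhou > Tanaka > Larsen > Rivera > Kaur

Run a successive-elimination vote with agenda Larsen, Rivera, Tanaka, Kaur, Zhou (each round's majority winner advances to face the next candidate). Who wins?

Zhou

Round 1: Larsen vs Rivera — 18–7, Larsen advances.
Round 2: Larsen vs Tanaka — 9–16, Tanaka advances.
Round 3: Tanaka vs Kaur — 13–12, Tanaka advances.
Round 4: Tanaka vs Zhou — 3–22, Zhou advances.
Zhou survives the agenda.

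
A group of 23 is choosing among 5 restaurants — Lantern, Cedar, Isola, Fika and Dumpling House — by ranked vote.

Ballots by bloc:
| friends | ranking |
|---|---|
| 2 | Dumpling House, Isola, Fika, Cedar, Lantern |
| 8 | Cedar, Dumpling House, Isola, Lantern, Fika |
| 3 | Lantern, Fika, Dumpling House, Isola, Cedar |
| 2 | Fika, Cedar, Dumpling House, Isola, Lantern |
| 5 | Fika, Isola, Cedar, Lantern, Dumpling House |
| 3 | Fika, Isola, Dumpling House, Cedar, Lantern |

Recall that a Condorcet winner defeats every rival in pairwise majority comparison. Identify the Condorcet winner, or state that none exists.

Check each pair by majority over 23 ballots:
Lantern vs Cedar: Cedar, 20–3.
Lantern vs Isola: Isola wins 20–3.
Lantern vs Fika: Fika, 12–11.
Lantern vs Dumpling House: Dumpling House, 15–8.
Cedar vs Isola: Isola, 13–10.
Cedar vs Fika: 8 to 15, Fika.
Cedar–Dumpling House: Cedar 15–8.
Isola vs Fika: Fika wins 13–10.
Isola–Dumpling House: Dumpling House 15–8.
Fika vs Dumpling House: Fika wins 13–10.
Fika beats each of Lantern, Cedar, Isola, Dumpling House — Fika is the Condorcet winner.

Fika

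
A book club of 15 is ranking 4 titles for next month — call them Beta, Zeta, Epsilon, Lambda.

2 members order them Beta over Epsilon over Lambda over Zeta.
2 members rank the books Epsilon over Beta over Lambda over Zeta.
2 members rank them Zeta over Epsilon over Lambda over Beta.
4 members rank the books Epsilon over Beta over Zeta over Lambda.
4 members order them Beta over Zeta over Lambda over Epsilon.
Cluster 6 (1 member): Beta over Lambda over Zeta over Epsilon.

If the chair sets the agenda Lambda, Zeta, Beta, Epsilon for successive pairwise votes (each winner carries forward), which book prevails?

Epsilon

Round 1: Lambda vs Zeta — 5–10, Zeta advances.
Round 2: Zeta vs Beta — 2–13, Beta advances.
Round 3: Beta vs Epsilon — 7–8, Epsilon advances.
The agenda winner is Epsilon.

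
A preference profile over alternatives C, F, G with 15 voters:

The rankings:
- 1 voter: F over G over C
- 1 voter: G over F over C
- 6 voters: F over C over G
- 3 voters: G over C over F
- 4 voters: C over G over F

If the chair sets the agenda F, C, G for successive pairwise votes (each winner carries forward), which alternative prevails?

G

Round 1: F vs C — 8–7, F advances.
Round 2: F vs G — 7–8, G advances.
G survives the agenda.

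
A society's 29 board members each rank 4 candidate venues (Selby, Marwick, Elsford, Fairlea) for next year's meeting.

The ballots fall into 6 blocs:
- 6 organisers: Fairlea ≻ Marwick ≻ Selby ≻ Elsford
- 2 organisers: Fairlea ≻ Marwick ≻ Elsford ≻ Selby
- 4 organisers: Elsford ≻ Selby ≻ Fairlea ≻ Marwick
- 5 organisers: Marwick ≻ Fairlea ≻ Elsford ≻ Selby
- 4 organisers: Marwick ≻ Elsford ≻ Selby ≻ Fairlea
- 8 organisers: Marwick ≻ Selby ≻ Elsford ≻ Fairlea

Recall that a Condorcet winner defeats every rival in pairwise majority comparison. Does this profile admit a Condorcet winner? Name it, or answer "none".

Marwick

Pairwise majorities:
Selby vs Marwick: 4 to 25, Marwick.
Selby vs Elsford: Selby preferred on 6+8 = 14 ballots; Elsford wins 15–14.
Selby vs Fairlea: 16 to 13, Selby.
Marwick vs Elsford: 6+2+5+4+8 = 25 for Marwick, 4 for Elsford — Marwick by 25–4.
Marwick vs Fairlea: 17 to 12, Marwick.
Elsford vs Fairlea: 4+4+8 = 16 for Elsford, 13 for Fairlea — Elsford by 16–13.
Only Marwick has no losses; Marwick is the Condorcet winner.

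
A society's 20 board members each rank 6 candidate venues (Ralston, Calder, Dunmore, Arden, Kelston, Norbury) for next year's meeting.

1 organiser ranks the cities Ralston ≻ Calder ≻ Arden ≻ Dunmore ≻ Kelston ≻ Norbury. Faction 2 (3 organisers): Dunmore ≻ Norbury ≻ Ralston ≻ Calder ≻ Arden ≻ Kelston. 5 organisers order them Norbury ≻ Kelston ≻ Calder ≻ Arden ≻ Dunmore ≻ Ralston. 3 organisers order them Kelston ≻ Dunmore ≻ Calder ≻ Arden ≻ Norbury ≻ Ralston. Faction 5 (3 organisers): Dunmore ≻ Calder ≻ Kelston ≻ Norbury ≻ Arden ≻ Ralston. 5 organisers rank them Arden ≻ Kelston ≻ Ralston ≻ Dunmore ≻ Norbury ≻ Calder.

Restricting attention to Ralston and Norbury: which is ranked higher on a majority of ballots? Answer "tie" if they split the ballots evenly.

Norbury

Ballots ranking Ralston above Norbury: 1 + 5 = 6.
Ballots ranking Norbury above Ralston: 20 − 6 = 14.
Norbury wins the head-to-head 14–6.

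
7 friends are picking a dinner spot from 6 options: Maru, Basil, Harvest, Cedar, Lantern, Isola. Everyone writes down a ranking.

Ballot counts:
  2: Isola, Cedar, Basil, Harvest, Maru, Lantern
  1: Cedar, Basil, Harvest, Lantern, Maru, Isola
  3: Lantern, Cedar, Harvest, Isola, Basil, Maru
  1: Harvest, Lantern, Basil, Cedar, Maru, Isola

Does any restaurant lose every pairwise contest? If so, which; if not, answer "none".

Pairwise majorities:
Maru vs Basil: Basil, 7–0.
Maru vs Harvest: Harvest wins 7–0.
Maru vs Cedar: 0 for Maru, 7 for Cedar — Cedar by 7–0.
Maru vs Lantern: 2 to 5, Lantern.
Maru vs Isola: 2 to 5, Isola.
Basil vs Harvest: 3 to 4, Harvest.
Basil–Cedar: Cedar 6–1.
Basil vs Lantern: 3 to 4, Lantern.
Basil–Isola: Isola 5–2.
Harvest vs Cedar: 1 to 6, Cedar.
Harvest–Lantern: Harvest 4–3.
Harvest–Isola: Harvest 5–2.
Cedar–Lantern: Lantern 4–3.
Cedar vs Isola: Cedar wins 5–2.
Lantern vs Isola: Lantern, 5–2.
Only Maru has no wins; Maru is the Condorcet loser.

Maru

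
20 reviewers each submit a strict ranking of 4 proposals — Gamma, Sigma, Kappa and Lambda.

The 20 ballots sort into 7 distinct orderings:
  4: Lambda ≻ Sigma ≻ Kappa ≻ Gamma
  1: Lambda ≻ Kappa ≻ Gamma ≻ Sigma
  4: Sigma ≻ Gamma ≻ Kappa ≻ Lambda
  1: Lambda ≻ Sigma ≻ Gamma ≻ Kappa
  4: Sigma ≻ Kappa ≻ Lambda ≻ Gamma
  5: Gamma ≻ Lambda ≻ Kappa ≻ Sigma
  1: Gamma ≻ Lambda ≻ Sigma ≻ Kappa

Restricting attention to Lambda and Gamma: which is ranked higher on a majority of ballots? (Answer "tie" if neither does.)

Ballots ranking Lambda above Gamma: 4 + 1 + 1 + 4 = 10.
Ballots ranking Gamma above Lambda: 20 − 10 = 10.
10–10: the pair ties.

tie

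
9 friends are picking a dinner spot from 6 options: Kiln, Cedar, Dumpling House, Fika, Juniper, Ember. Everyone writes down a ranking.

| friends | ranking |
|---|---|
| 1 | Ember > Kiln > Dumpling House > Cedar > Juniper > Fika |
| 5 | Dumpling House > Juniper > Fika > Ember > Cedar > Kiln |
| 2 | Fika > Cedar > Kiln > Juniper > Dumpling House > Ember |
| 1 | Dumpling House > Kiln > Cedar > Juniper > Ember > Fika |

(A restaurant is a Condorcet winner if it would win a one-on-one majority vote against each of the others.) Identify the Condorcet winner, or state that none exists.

Pairwise majorities:
Kiln vs Cedar: Kiln is ranked higher on 1+1 = 2 ballots, Cedar on 7. Cedar wins 7–2.
Kiln vs Dumpling House: 1+2 = 3 for Kiln, 6 for Dumpling House — Dumpling House by 6–3.
Kiln vs Fika: 2 to 7, Fika.
Kiln vs Juniper: Kiln is ranked higher on 1+2+1 = 4 ballots, Juniper on 5. Juniper wins 5–4.
Kiln vs Ember: 2+1 = 3 for Kiln, 6 for Ember — Ember by 6–3.
Cedar vs Dumpling House: Cedar preferred on 2 ballots; Dumpling House wins 7–2.
Cedar vs Fika: Cedar is ranked higher on 1+1 = 2 ballots, Fika on 7. Fika wins 7–2.
Cedar vs Juniper: Cedar is ranked higher on 1+2+1 = 4 ballots, Juniper on 5. Juniper wins 5–4.
Cedar vs Ember: Cedar preferred on 2+1 = 3 ballots; Ember wins 6–3.
Dumpling House vs Fika: Dumpling House is ranked higher on 1+5+1 = 7 ballots, Fika on 2. Dumpling House wins 7–2.
Dumpling House vs Juniper: Dumpling House is ranked higher on 1+5+1 = 7 ballots, Juniper on 2. Dumpling House wins 7–2.
Dumpling House vs Ember: 8 to 1, Dumpling House.
Fika vs Juniper: 2 for Fika, 7 for Juniper — Juniper by 7–2.
Fika vs Ember: Fika preferred on 5+2 = 7 ballots; Fika wins 7–2.
Juniper vs Ember: Juniper is ranked higher on 5+2+1 = 8 ballots, Ember on 1. Juniper wins 8–1.
Only Dumpling House has no losses; Dumpling House is the Condorcet winner.

Dumpling House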